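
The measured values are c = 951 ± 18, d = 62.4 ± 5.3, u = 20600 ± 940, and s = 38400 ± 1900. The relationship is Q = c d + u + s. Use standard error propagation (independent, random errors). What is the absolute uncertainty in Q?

5580

Let p = c·d = 59300. δp/p = √((1·δc/c)² + (1·δd/d)²) = √(0.000358 + 0.00721) = 0.0870, so δp = 5160.
Q = p + u + s: δQ = √(δp² + δu² + δs²) = √(2.67e+07 + 8.84e+05 + 3.61e+06) = 5580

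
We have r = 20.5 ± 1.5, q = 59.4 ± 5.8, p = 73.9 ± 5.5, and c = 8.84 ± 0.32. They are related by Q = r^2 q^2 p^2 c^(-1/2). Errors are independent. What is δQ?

7.8e+08

Relative error in a monomial: (δQ/Q)² = Σ (nᵢ · δxᵢ/xᵢ)².
  (2·δr/r)² = (2×0.0732)² = 0.0214;  (2·δq/q)² = (2×0.0976)² = 0.0381;  (2·δp/p)² = (2×0.0744)² = 0.0222;  (−½·δc/c)² = (-0.5×0.0362)² = 0.000328
δQ/Q = √(0.0820) = 0.286
Q = 2.72e+09, so δQ = 0.286 × 2.72e+09 = 7.8e+08.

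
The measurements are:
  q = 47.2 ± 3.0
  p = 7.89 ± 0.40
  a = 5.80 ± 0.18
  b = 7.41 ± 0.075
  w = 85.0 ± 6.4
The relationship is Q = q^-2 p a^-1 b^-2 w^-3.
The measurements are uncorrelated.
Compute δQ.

Relative error in a monomial: (δQ/Q)² = Σ (nᵢ · δxᵢ/xᵢ)².
  (-2·δq/q)² = (-2×0.0636)² = 0.0162;  (1·δp/p)² = (1×0.0507)² = 0.00257;  (-1·δa/a)² = (-1×0.0310)² = 0.000963;  (-2·δb/b)² = (-2×0.0101)² = 0.000410;  (-3·δw/w)² = (-3×0.0753)² = 0.0510
δQ/Q = √(0.0711) = 0.267
Q = 1.81e-11, so δQ = 0.267 × 1.81e-11 = 4.83e-12.

4.83e-12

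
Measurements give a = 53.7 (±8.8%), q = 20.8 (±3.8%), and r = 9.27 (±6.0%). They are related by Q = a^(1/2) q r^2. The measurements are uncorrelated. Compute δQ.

Since Q is a product/quotient, work with relative uncertainties:
  (½·δa/a)² = (0.5×0.0880)² = 0.00194;  (1·δq/q)² = (1×0.0380)² = 0.00144;  (2·δr/r)² = (2×0.0600)² = 0.0144
δQ/Q = √(0.0178) = 0.133
Q = 13100, so δQ = 0.133 × 13100 = 1750.

1750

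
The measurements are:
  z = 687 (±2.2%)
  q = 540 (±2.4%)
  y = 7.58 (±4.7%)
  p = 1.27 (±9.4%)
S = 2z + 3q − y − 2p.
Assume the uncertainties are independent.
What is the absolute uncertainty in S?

Absolute uncertainties add in quadrature for a linear combination:
  (2·δz)² = 914;  (3·δq)² = 1510;  (δy)² = 0.127;  (2·δp)² = 0.0570
δS = √(2430) = 49.3

49.3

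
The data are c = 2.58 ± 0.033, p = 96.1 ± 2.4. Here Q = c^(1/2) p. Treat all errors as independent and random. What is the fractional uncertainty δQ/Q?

Each factor contributes (exponent × relative error)² to (δQ/Q)²:
  (½·δc/c)² = (0.5×0.0128)² = 4.09e-05;  (1·δp/p)² = (1×0.0250)² = 0.000624
δQ/Q = √(0.000665) = 0.0258

0.0258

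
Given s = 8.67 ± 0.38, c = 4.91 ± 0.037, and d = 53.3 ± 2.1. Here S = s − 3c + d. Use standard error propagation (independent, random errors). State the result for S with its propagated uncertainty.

47.2 ± 2.14

S is a linear combination, so absolute uncertainties add in quadrature:
  (δs)² = 0.144;  (3·δc)² = 0.0123;  (δd)² = 4.41
δS = √(4.57) = 2.14
S = 47.2.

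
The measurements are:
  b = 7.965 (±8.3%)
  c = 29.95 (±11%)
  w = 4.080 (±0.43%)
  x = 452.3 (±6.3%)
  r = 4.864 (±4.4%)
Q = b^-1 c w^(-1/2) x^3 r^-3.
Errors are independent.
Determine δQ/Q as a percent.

26.9%

For a monomial Q ∝ b^-1, c, w^(-1/2), x^3, r^-3, fractional errors add in quadrature:
  (-1·δb/b)² = (-1×0.0830)² = 0.00689;  (1·δc/c)² = (1×0.110)² = 0.0121;  (−½·δw/w)² = (-0.5×0.00430)² = 4.62e-06;  (3·δx/x)² = (3×0.0630)² = 0.0357;  (-3·δr/r)² = (-3×0.0440)² = 0.0174
δQ/Q = √(0.0721) = 0.269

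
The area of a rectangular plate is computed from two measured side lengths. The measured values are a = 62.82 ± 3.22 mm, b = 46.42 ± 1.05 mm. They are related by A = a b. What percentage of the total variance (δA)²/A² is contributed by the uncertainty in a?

(δA/A)² = (1·δa/a)² + (1·δb/b)²
  a term: (1×0.0513)² = 0.00263
  b term: (1×0.0226)² = 0.000512
Total = 0.00314. Share from a = 0.00263/0.00314 = 0.837.

83.7%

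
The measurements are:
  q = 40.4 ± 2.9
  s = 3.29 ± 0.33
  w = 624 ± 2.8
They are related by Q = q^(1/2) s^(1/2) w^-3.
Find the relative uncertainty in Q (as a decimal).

0.0631

Q is a product of powers, so relative uncertainties combine in quadrature:
  (½·δq/q)² = (0.5×0.0718)² = 0.00129;  (½·δs/s)² = (0.5×0.100)² = 0.00252;  (-3·δw/w)² = (-3×0.00449)² = 0.000181
δQ/Q = √(0.00398) = 0.0631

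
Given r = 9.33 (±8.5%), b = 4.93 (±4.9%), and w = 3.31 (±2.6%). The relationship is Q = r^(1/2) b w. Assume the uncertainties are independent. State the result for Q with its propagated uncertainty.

Relative error in a monomial: (δQ/Q)² = Σ (nᵢ · δxᵢ/xᵢ)².
  (½·δr/r)² = (0.5×0.0850)² = 0.00181;  (1·δb/b)² = (1×0.0490)² = 0.00240;  (1·δw/w)² = (1×0.0260)² = 0.000676
δQ/Q = √(0.00488) = 0.0699
Q = 49.8, so δQ = 0.0699 × 49.8 = 3.48.

49.8 ± 3.48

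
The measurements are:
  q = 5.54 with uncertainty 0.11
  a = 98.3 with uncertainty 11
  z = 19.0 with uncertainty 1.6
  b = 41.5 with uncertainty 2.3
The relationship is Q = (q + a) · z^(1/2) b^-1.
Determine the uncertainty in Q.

Let u = q + a = 104. δu = √(δq² + δa²) = √(0.0121 + 121) = 11.0, so δu/u = 0.106.
Q is then a monomial in u, z, b:
δQ/Q = √((δu/u)² + (½·δz/z)² + (-1·δb/b)²) = √(0.0112 + 0.00177 + 0.00307) = 0.127
Q = 10.9, so δQ = 0.127 × 10.9 = 1.38.

1.38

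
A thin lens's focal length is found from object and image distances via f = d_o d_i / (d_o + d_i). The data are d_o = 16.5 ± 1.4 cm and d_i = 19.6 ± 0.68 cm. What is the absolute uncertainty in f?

0.436 cm

∂f/∂d_o = (d_i/(d_o+d_i))² = 0.295;  ∂f/∂d_i = (d_o/(d_o+d_i))² = 0.209
δf = √((∂f/∂d_o · δd_o)² + (∂f/∂d_i · δd_i)²) = √(0.170 + 0.0202) = 0.436 cm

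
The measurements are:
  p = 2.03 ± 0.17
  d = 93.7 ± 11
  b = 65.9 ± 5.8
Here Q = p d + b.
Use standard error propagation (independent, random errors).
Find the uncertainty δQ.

Let w = p·d = 190. δw/w = √((1·δp/p)² + (1·δd/d)²) = √(0.00701 + 0.0138) = 0.144, so δw = 27.4.
Q = w + b: δQ = √(δw² + δb²) = √(752 + 33.6) = 28.0

28.0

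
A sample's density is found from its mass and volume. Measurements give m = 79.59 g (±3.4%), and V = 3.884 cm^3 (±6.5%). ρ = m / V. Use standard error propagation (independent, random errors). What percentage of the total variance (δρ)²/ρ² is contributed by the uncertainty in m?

(δρ/ρ)² = (1·δm/m)² + (-1·δV/V)²
  m term: (1×0.0340)² = 0.00116
  V term: (-1×0.0650)² = 0.00423
Total = 0.00538. Share from m = 0.00116/0.00538 = 0.215.

21.5%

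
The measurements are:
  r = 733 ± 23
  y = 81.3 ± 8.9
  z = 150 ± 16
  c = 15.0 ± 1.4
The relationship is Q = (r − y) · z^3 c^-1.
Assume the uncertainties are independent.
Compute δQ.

Let u = r − y = 652. δu = √(δr² + δy²) = √(529 + 79.2) = 24.7, so δu/u = 0.0378.
Q is then a monomial in u, z, c:
δQ/Q = √((δu/u)² + (3·δz/z)² + (-1·δc/c)²) = √(0.00143 + 0.102 + 0.00871) = 0.335
Q = 1.47e+08, so δQ = 0.335 × 1.47e+08 = 4.92e+07.

4.92e+07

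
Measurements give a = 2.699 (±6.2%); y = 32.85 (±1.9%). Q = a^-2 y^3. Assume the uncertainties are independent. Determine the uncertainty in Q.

Products/powers → add relative errors in quadrature, weighted by exponent:
  (-2·δa/a)² = (-2×0.0620)² = 0.0154;  (3·δy/y)² = (3×0.0190)² = 0.00325
δQ/Q = √(0.0186) = 0.136
Q = 4866, so δQ = 0.136 × 4866 = 664.

664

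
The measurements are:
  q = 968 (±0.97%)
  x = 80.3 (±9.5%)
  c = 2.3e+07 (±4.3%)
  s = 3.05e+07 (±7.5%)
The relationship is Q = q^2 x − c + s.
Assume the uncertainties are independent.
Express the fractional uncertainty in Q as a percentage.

Let p = q^2·x = 7.52e+07. δp/p = √((2·δq/q)² + (1·δx/x)²) = √(0.000376 + 0.00903) = 0.0970, so δp = 7.3e+06.
Q = p − c + s: δQ = √(δp² + δc² + δs²) = √(5.32e+13 + 9.78e+11 + 5.23e+12) = 7.71e+06
Q = 8.27e+07, so δQ/Q = 7.71e+06/8.27e+07 = 0.0932.

9.32%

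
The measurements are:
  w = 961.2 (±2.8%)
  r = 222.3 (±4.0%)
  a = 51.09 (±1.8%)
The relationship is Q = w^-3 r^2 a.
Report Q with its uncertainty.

0.002843 ± 0.000334

Q is a product of powers, so relative uncertainties combine in quadrature:
  (-3·δw/w)² = (-3×0.0280)² = 0.00706;  (2·δr/r)² = (2×0.0400)² = 0.00640;  (1·δa/a)² = (1×0.0180)² = 0.000324
δQ/Q = √(0.0138) = 0.117
Q = 0.002843, so δQ = 0.117 × 0.002843 = 0.000334.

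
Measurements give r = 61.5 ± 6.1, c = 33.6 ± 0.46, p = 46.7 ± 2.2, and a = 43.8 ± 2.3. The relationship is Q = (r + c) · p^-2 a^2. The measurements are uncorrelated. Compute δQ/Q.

Let u = r + c = 95.1. δu = √(δr² + δc²) = √(37.2 + 0.212) = 6.12, so δu/u = 0.0643.
Q is then a monomial in u, p, a:
δQ/Q = √((δu/u)² + (-2·δp/p)² + (2·δa/a)²) = √(0.00414 + 0.00888 + 0.0110) = 0.155

0.155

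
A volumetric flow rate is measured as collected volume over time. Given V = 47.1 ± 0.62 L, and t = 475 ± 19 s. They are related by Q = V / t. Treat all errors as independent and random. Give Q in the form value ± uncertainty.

0.0992 ± 0.00418 L/s

For a monomial Q ∝ V, t^-1, fractional errors add in quadrature:
  (1·δV/V)² = (1×0.0132)² = 0.000173;  (-1·δt/t)² = (-1×0.0400)² = 0.00160
δQ/Q = √(0.00177) = 0.0421
Q = 0.0992 L/s, so δQ = 0.0421 × 0.0992 = 0.00418 L/s.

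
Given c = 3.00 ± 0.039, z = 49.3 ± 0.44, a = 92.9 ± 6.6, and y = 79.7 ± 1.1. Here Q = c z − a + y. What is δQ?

7.09

Let p = c·z = 148. δp/p = √((1·δc/c)² + (1·δz/z)²) = √(0.000169 + 7.97e-05) = 0.0158, so δp = 2.33.
Q = p − a + y: δQ = √(δp² + δa² + δy²) = √(5.44 + 43.6 + 1.21) = 7.09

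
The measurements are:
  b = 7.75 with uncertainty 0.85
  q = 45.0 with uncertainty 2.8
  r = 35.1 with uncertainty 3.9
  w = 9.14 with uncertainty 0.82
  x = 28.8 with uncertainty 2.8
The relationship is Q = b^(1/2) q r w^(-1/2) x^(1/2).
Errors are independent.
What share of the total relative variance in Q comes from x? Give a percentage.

10.0%

(δQ/Q)² = (½·δb/b)² + (1·δq/q)² + (1·δr/r)² + (−½·δw/w)² + (½·δx/x)²
  b term: (0.5×0.110)² = 0.00301
  q term: (1×0.0622)² = 0.00387
  r term: (1×0.111)² = 0.0123
  w term: (-0.5×0.0897)² = 0.00201
  x term: (0.5×0.0972)² = 0.00236
Total = 0.0236. Share from x = 0.00236/0.0236 = 0.100.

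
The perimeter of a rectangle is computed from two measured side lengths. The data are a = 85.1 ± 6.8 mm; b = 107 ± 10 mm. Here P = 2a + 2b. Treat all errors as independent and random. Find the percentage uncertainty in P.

6.30%

Each term contributes (cᵢ δxᵢ)² to (δP)²:
  (2·δa)² = 185;  (2·δb)² = 400
δP = √(585) = 24.2 mm
P = 384 mm, so δP/P = 24.2/384 = 0.0630.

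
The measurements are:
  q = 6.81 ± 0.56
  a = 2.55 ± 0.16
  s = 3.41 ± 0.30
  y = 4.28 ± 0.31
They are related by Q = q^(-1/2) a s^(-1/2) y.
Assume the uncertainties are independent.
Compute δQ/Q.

0.113

Q is a product of powers, so relative uncertainties combine in quadrature:
  (−½·δq/q)² = (-0.5×0.0822)² = 0.00169;  (1·δa/a)² = (1×0.0627)² = 0.00394;  (−½·δs/s)² = (-0.5×0.0880)² = 0.00193;  (1·δy/y)² = (1×0.0724)² = 0.00525
δQ/Q = √(0.0128) = 0.113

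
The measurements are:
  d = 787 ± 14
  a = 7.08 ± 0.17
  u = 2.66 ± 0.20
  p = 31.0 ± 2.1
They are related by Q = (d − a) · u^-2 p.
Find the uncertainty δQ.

Let w = d − a = 780. δw = √(δd² + δa²) = √(196 + 0.0289) = 14.0, so δw/w = 0.0180.
Q is then a monomial in w, u, p:
δQ/Q = √((δw/w)² + (-2·δu/u)² + (1·δp/p)²) = √(0.000322 + 0.0226 + 0.00459) = 0.166
Q = 3420, so δQ = 0.166 × 3420 = 567.

567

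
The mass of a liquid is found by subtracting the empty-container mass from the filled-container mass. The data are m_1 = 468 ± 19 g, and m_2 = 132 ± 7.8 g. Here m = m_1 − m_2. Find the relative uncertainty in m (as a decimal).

0.0611

m is a linear combination, so absolute uncertainties add in quadrature:
  (δm_1)² = 361;  (δm_2)² = 60.8
δm = √(422) = 20.5 g
m = 336 g, so δm/m = 20.5/336 = 0.0611.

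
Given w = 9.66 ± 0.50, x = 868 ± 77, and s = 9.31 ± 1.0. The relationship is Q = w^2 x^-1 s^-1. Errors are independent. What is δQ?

0.00200

For a monomial Q ∝ w^2, x^-1, s^-1, fractional errors add in quadrature:
  (2·δw/w)² = (2×0.0518)² = 0.0107;  (-1·δx/x)² = (-1×0.0887)² = 0.00787;  (-1·δs/s)² = (-1×0.107)² = 0.0115
δQ/Q = √(0.0301) = 0.174
Q = 0.0115, so δQ = 0.174 × 0.0115 = 0.00200.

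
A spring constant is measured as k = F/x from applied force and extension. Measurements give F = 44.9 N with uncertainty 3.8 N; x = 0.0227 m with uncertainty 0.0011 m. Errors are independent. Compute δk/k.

Each factor contributes (exponent × relative error)² to (δk/k)²:
  (1·δF/F)² = (1×0.0846)² = 0.00716;  (-1·δx/x)² = (-1×0.0485)² = 0.00235
δk/k = √(0.00951) = 0.0975

0.0975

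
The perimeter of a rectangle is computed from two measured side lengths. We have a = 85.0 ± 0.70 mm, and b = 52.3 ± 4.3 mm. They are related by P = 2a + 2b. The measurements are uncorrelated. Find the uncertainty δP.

8.71 mm

P is a linear combination, so absolute uncertainties add in quadrature:
  (2·δa)² = 1.96;  (2·δb)² = 74.0
δP = √(75.9) = 8.71 mm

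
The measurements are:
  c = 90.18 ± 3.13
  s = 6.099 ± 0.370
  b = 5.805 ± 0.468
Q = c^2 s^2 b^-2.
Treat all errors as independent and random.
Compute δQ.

1920

Each factor contributes (exponent × relative error)² to (δQ/Q)²:
  (2·δc/c)² = (2×0.0347)² = 0.00482;  (2·δs/s)² = (2×0.0607)² = 0.0147;  (-2·δb/b)² = (-2×0.0806)² = 0.0260
δQ/Q = √(0.0455) = 0.213
Q = 8977, so δQ = 0.213 × 8977 = 1920.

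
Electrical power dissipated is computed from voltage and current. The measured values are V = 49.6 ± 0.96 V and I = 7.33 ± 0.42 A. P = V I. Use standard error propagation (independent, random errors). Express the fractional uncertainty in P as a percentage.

Products/powers → add relative errors in quadrature, weighted by exponent:
  (1·δV/V)² = (1×0.0194)² = 0.000375;  (1·δI/I)² = (1×0.0573)² = 0.00328
δP/P = √(0.00366) = 0.0605

6.05%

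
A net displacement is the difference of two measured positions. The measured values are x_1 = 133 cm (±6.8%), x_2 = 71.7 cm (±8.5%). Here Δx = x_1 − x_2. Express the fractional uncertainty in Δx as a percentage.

Δx is a linear combination, so absolute uncertainties add in quadrature:
  (δx_1)² = 81.8;  (δx_2)² = 37.1
δΔx = √(119) = 10.9 cm
Δx = 61.3 cm, so δΔx/Δx = 10.9/61.3 = 0.178.

17.8%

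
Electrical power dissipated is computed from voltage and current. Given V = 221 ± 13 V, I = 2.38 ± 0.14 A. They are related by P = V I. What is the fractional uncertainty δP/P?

For a monomial P ∝ V, I, fractional errors add in quadrature:
  (1·δV/V)² = (1×0.0588)² = 0.00346;  (1·δI/I)² = (1×0.0588)² = 0.00346
δP/P = √(0.00692) = 0.0832

0.0832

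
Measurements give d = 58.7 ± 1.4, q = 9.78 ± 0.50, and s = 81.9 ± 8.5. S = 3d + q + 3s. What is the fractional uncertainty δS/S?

0.0599

For a sum/difference, combine absolute errors in quadrature:
  (3·δd)² = 17.6;  (δq)² = 0.250;  (3·δs)² = 650
δS = √(668) = 25.8
S = 432, so δS/S = 25.8/432 = 0.0599.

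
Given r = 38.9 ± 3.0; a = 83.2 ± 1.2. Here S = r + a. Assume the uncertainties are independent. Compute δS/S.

Absolute uncertainties add in quadrature for a linear combination:
  (δr)² = 9.00;  (δa)² = 1.44
δS = √(10.4) = 3.23
S = 122, so δS/S = 3.23/122 = 0.0265.

0.0265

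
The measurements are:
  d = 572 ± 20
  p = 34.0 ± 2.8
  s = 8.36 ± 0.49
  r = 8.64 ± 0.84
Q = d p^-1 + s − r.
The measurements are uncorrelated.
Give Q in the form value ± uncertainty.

Let w = d·p^-1 = 16.8. δw/w = √((1·δd/d)² + (-1·δp/p)²) = √(0.00122 + 0.00678) = 0.0895, so δw = 1.51.
Q = w + s − r: δQ = √(δw² + δs² + δr²) = √(2.27 + 0.240 + 0.706) = 1.79
Q = 16.5.

16.5 ± 1.79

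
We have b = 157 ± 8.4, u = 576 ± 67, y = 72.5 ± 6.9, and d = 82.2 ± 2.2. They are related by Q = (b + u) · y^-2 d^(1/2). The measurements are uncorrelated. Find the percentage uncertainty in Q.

21.2%

Let w = b + u = 733. δw = √(δb² + δu²) = √(70.6 + 4490) = 67.5, so δw/w = 0.0921.
Q is then a monomial in w, y, d:
δQ/Q = √((δw/w)² + (-2·δy/y)² + (½·δd/d)²) = √(0.00849 + 0.0362 + 0.000179) = 0.212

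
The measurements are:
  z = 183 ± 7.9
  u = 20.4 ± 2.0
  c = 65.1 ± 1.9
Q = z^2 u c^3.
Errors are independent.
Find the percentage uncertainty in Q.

15.7%

Q is a product of powers, so relative uncertainties combine in quadrature:
  (2·δz/z)² = (2×0.0432)² = 0.00745;  (1·δu/u)² = (1×0.0980)² = 0.00961;  (3·δc/c)² = (3×0.0292)² = 0.00767
δQ/Q = √(0.0247) = 0.157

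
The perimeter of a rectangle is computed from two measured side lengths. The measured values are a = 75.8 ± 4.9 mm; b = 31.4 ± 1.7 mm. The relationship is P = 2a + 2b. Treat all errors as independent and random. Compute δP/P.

0.0484

P is a linear combination, so absolute uncertainties add in quadrature:
  (2·δa)² = 96.0;  (2·δb)² = 11.6
δP = √(108) = 10.4 mm
P = 214 mm, so δP/P = 10.4/214 = 0.0484.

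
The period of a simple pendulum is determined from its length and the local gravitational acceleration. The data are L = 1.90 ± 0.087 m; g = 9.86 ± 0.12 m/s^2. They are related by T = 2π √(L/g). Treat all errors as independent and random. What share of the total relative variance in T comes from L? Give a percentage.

93.4%

(δT/T)² = (½·δL/L)² + (−½·δg/g)²
  L term: (0.5×0.0458)² = 0.000524
  g term: (-0.5×0.0122)² = 3.7e-05
Total = 0.000561. Share from L = 0.000524/0.000561 = 0.934.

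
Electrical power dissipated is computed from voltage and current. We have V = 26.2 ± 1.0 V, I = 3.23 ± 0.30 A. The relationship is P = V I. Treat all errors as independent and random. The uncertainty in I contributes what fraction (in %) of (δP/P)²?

85.6%

(δP/P)² = (1·δV/V)² + (1·δI/I)²
  V term: (1×0.0382)² = 0.00146
  I term: (1×0.0929)² = 0.00863
Total = 0.0101. Share from I = 0.00863/0.0101 = 0.856.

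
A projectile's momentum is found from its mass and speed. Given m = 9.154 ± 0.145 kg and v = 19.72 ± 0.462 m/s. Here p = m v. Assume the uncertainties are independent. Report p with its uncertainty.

For a monomial p ∝ m, v, fractional errors add in quadrature:
  (1·δm/m)² = (1×0.0158)² = 0.000251;  (1·δv/v)² = (1×0.0234)² = 0.000549
δp/p = √(0.000800) = 0.0283
p = 180.5 kg·m/s, so δp = 0.0283 × 180.5 = 5.11 kg·m/s.

180.5 ± 5.11 kg·m/s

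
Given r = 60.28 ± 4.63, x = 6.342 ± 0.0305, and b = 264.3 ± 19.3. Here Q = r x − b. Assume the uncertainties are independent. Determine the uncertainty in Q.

35.2

Let p = r·x = 382.3. δp/p = √((1·δr/r)² + (1·δx/x)²) = √(0.00590 + 2.31e-05) = 0.0770, so δp = 29.4.
Q = p − b: δQ = √(δp² + δb²) = √(866 + 372) = 35.2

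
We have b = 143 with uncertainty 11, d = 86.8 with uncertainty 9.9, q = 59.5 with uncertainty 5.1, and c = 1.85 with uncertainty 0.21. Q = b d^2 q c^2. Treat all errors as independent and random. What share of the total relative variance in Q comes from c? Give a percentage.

(δQ/Q)² = (1·δb/b)² + (2·δd/d)² + (1·δq/q)² + (2·δc/c)²
  b term: (1×0.0769)² = 0.00592
  d term: (2×0.114)² = 0.0520
  q term: (1×0.0857)² = 0.00735
  c term: (2×0.114)² = 0.0515
Total = 0.117. Share from c = 0.0515/0.117 = 0.441.

44.1%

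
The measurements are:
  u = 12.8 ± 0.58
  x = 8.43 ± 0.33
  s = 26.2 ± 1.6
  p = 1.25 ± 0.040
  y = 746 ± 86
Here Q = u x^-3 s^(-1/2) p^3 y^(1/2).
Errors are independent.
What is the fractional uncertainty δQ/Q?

Products/powers → add relative errors in quadrature, weighted by exponent:
  (1·δu/u)² = (1×0.0453)² = 0.00205;  (-3·δx/x)² = (-3×0.0391)² = 0.0138;  (−½·δs/s)² = (-0.5×0.0611)² = 0.000932;  (3·δp/p)² = (3×0.0320)² = 0.00922;  (½·δy/y)² = (0.5×0.115)² = 0.00332
δQ/Q = √(0.0293) = 0.171

0.171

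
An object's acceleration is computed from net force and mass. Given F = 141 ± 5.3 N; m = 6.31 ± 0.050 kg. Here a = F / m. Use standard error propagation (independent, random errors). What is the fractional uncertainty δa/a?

Relative error in a monomial: (δa/a)² = Σ (nᵢ · δxᵢ/xᵢ)².
  (1·δF/F)² = (1×0.0376)² = 0.00141;  (-1·δm/m)² = (-1×0.00792)² = 6.28e-05
δa/a = √(0.00148) = 0.0384

0.0384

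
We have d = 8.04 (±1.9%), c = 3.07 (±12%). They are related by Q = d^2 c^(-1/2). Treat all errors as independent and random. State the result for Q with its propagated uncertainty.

Relative error in a monomial: (δQ/Q)² = Σ (nᵢ · δxᵢ/xᵢ)².
  (2·δd/d)² = (2×0.0190)² = 0.00144;  (−½·δc/c)² = (-0.5×0.120)² = 0.00360
δQ/Q = √(0.00504) = 0.0710
Q = 36.9, so δQ = 0.0710 × 36.9 = 2.62.

36.9 ± 2.62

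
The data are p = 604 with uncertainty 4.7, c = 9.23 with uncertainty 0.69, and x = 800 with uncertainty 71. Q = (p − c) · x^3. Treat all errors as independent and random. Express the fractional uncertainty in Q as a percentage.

Let u = p − c = 595. δu = √(δp² + δc²) = √(22.1 + 0.476) = 4.75, so δu/u = 0.00799.
Q is then a monomial in u, x:
δQ/Q = √((δu/u)² + (3·δx/x)²) = √(6.38e-05 + 0.0709) = 0.266

26.6%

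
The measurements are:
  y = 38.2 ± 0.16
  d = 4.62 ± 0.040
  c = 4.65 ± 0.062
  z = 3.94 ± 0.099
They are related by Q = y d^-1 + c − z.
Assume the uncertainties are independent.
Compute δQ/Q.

0.0157

Let p = y·d^-1 = 8.27. δp/p = √((1·δy/y)² + (-1·δd/d)²) = √(1.75e-05 + 7.5e-05) = 0.00962, so δp = 0.0795.
Q = p + c − z: δQ = √(δp² + δc² + δz²) = √(0.00632 + 0.00384 + 0.00980) = 0.141
Q = 8.98, so δQ/Q = 0.141/8.98 = 0.0157.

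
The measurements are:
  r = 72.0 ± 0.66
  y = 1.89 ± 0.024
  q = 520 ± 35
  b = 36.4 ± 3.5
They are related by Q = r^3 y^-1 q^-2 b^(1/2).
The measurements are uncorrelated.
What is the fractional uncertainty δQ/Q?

For a monomial Q ∝ r^3, y^-1, q^-2, b^(1/2), fractional errors add in quadrature:
  (3·δr/r)² = (3×0.00917)² = 0.000756;  (-1·δy/y)² = (-1×0.0127)² = 0.000161;  (-2·δq/q)² = (-2×0.0673)² = 0.0181;  (½·δb/b)² = (0.5×0.0962)² = 0.00231
δQ/Q = √(0.0214) = 0.146

0.146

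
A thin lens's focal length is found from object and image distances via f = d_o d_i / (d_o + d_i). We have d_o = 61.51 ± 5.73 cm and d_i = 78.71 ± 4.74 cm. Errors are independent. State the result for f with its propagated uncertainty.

34.53 ± 2.02 cm

∂f/∂d_o = (d_i/(d_o+d_i))² = 0.315;  ∂f/∂d_i = (d_o/(d_o+d_i))² = 0.192
δf = √((∂f/∂d_o · δd_o)² + (∂f/∂d_i · δd_i)²) = √(3.26 + 0.832) = 2.02 cm
f = 34.53 cm.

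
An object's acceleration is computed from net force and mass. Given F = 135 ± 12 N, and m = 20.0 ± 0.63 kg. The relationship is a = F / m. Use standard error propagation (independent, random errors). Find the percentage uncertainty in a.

9.43%

a is a product of powers, so relative uncertainties combine in quadrature:
  (1·δF/F)² = (1×0.0889)² = 0.00790;  (-1·δm/m)² = (-1×0.0315)² = 0.000992
δa/a = √(0.00889) = 0.0943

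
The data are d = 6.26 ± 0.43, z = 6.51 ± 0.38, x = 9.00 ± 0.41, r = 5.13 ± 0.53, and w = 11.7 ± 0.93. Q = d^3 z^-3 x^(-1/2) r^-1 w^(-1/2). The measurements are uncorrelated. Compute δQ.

0.00495

Q is a product of powers, so relative uncertainties combine in quadrature:
  (3·δd/d)² = (3×0.0687)² = 0.0425;  (-3·δz/z)² = (-3×0.0584)² = 0.0307;  (−½·δx/x)² = (-0.5×0.0456)² = 0.000519;  (-1·δr/r)² = (-1×0.103)² = 0.0107;  (−½·δw/w)² = (-0.5×0.0795)² = 0.00158
δQ/Q = √(0.0859) = 0.293
Q = 0.0169, so δQ = 0.293 × 0.0169 = 0.00495.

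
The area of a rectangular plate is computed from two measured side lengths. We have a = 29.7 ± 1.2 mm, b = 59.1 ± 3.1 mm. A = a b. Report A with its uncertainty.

1760 ± 116 mm^2

A is a product of powers, so relative uncertainties combine in quadrature:
  (1·δa/a)² = (1×0.0404)² = 0.00163;  (1·δb/b)² = (1×0.0525)² = 0.00275
δA/A = √(0.00438) = 0.0662
A = 1760 mm^2, so δA = 0.0662 × 1760 = 116 mm^2.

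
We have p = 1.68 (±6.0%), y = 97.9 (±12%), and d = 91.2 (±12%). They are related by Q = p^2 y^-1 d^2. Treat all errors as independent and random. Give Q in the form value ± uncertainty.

For a monomial Q ∝ p^2, y^-1, d^2, fractional errors add in quadrature:
  (2·δp/p)² = (2×0.0600)² = 0.0144;  (-1·δy/y)² = (-1×0.120)² = 0.0144;  (2·δd/d)² = (2×0.120)² = 0.0576
δQ/Q = √(0.0864) = 0.294
Q = 240, so δQ = 0.294 × 240 = 70.5.

240 ± 70.5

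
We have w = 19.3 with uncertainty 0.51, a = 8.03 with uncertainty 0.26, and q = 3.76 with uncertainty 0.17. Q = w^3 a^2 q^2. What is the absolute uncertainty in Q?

For a monomial Q ∝ w^3, a^2, q^2, fractional errors add in quadrature:
  (3·δw/w)² = (3×0.0264)² = 0.00628;  (2·δa/a)² = (2×0.0324)² = 0.00419;  (2·δq/q)² = (2×0.0452)² = 0.00818
δQ/Q = √(0.0187) = 0.137
Q = 6.55e+06, so δQ = 0.137 × 6.55e+06 = 8.95e+05.

8.95e+05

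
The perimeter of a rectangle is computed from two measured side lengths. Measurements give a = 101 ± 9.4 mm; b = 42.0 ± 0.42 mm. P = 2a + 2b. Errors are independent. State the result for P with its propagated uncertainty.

286 ± 18.8 mm

Absolute uncertainties add in quadrature for a linear combination:
  (2·δa)² = 353;  (2·δb)² = 0.706
δP = √(354) = 18.8 mm
P = 286 mm.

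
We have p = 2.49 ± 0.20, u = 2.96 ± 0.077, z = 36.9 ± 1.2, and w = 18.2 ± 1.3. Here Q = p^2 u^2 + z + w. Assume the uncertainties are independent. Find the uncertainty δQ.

Let h = p^2·u^2 = 54.3. δh/h = √((2·δp/p)² + (2·δu/u)²) = √(0.0258 + 0.00271) = 0.169, so δh = 9.17.
Q = h + z + w: δQ = √(δh² + δz² + δw²) = √(84.1 + 1.44 + 1.69) = 9.34

9.34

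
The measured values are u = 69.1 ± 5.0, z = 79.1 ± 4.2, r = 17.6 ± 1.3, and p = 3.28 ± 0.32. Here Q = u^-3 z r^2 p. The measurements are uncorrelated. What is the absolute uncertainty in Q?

Q is a product of powers, so relative uncertainties combine in quadrature:
  (-3·δu/u)² = (-3×0.0724)² = 0.0471;  (1·δz/z)² = (1×0.0531)² = 0.00282;  (2·δr/r)² = (2×0.0739)² = 0.0218;  (1·δp/p)² = (1×0.0976)² = 0.00952
δQ/Q = √(0.0813) = 0.285
Q = 0.244, so δQ = 0.285 × 0.244 = 0.0694.

0.0694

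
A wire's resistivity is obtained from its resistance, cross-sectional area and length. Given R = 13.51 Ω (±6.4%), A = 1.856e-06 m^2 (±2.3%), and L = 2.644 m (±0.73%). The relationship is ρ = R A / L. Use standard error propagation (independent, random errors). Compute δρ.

For a monomial ρ ∝ R, A, L^-1, fractional errors add in quadrature:
  (1·δR/R)² = (1×0.0640)² = 0.00410;  (1·δA/A)² = (1×0.0230)² = 0.000529;  (-1·δL/L)² = (-1×0.00730)² = 5.33e-05
δρ/ρ = √(0.00468) = 0.0684
ρ = 9.484e-06 Ω·m, so δρ = 0.0684 × 9.484e-06 = 6.49e-07 Ω·m.

6.49e-07 Ω·m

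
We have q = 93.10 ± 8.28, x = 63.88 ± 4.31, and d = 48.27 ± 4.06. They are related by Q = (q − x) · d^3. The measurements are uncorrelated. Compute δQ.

Let u = q − x = 29.22. δu = √(δq² + δx²) = √(68.6 + 18.6) = 9.33, so δu/u = 0.319.
Q is then a monomial in u, d:
δQ/Q = √((δu/u)² + (3·δd/d)²) = √(0.102 + 0.0637) = 0.407
Q = 3.286e+06, so δQ = 0.407 × 3.286e+06 = 1.34e+06.

1.34e+06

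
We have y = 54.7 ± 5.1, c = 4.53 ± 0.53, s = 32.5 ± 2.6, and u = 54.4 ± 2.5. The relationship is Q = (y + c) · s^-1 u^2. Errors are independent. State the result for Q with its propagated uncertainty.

Let w = y + c = 59.2. δw = √(δy² + δc²) = √(26.0 + 0.281) = 5.13, so δw/w = 0.0866.
Q is then a monomial in w, s, u:
δQ/Q = √((δw/w)² + (-1·δs/s)² + (2·δu/u)²) = √(0.00749 + 0.00640 + 0.00845) = 0.149
Q = 5390, so δQ = 0.149 × 5390 = 806.

5390 ± 806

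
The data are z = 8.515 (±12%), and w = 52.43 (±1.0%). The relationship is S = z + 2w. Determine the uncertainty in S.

S is a linear combination, so absolute uncertainties add in quadrature:
  (δz)² = 1.04;  (2·δw)² = 1.10
δS = √(2.14) = 1.46

1.46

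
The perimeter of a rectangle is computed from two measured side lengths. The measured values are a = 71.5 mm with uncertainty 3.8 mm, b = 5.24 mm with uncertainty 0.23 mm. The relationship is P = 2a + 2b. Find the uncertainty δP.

7.61 mm

Sums and differences: (δP)² = Σ (cᵢ δxᵢ)².
  (2·δa)² = 57.8;  (2·δb)² = 0.212
δP = √(58.0) = 7.61 mm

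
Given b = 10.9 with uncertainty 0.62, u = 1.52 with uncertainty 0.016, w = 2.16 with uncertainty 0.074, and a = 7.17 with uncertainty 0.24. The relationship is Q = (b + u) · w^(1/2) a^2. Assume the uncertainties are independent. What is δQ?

Let h = b + u = 12.4. δh = √(δb² + δu²) = √(0.384 + 0.000256) = 0.620, so δh/h = 0.0499.
Q is then a monomial in h, w, a:
δQ/Q = √((δh/h)² + (½·δw/w)² + (2·δa/a)²) = √(0.00249 + 0.000293 + 0.00448) = 0.0853
Q = 938, so δQ = 0.0853 × 938 = 80.0.

80.0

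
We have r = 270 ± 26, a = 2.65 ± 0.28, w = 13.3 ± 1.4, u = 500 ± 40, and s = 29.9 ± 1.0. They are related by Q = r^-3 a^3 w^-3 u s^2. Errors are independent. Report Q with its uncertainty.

(1.80 ± 0.975) × 10^-4

For a monomial Q ∝ r^-3, a^3, w^-3, u, s^2, fractional errors add in quadrature:
  (-3·δr/r)² = (-3×0.0963)² = 0.0835;  (3·δa/a)² = (3×0.106)² = 0.100;  (-3·δw/w)² = (-3×0.105)² = 0.0997;  (1·δu/u)² = (1×0.0800)² = 0.00640;  (2·δs/s)² = (2×0.0334)² = 0.00447
δQ/Q = √(0.295) = 0.543
Q = 0.000180, so δQ = 0.543 × 0.000180 = 9.75e-05.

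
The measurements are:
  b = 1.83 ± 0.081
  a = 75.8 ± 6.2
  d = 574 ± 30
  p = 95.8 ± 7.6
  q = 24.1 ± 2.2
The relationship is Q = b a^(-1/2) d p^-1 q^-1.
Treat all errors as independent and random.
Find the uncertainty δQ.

0.00757

Products/powers → add relative errors in quadrature, weighted by exponent:
  (1·δb/b)² = (1×0.0443)² = 0.00196;  (−½·δa/a)² = (-0.5×0.0818)² = 0.00167;  (1·δd/d)² = (1×0.0523)² = 0.00273;  (-1·δp/p)² = (-1×0.0793)² = 0.00629;  (-1·δq/q)² = (-1×0.0913)² = 0.00833
δQ/Q = √(0.0210) = 0.145
Q = 0.0523, so δQ = 0.145 × 0.0523 = 0.00757.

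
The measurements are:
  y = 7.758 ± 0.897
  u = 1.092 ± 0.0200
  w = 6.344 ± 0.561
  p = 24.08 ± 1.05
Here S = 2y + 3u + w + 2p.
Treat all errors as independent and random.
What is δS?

Each term contributes (cᵢ δxᵢ)² to (δS)²:
  (2·δy)² = 3.22;  (3·δu)² = 0.00360;  (δw)² = 0.315;  (2·δp)² = 4.41
δS = √(7.95) = 2.82

2.82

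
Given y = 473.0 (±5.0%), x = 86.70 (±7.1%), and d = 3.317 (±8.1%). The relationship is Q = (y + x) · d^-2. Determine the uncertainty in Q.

8.54

Let u = y + x = 559.7. δu = √(δy² + δx²) = √(559 + 37.9) = 24.4, so δu/u = 0.0437.
Q is then a monomial in u, d:
δQ/Q = √((δu/u)² + (-2·δd/d)²) = √(0.00191 + 0.0262) = 0.168
Q = 50.87, so δQ = 0.168 × 50.87 = 8.54.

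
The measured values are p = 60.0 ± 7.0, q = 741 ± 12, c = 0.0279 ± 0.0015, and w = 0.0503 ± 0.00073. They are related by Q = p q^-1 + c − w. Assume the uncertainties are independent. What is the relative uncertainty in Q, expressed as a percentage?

Let h = p·q^-1 = 0.0810. δh/h = √((1·δp/p)² + (-1·δq/q)²) = √(0.0136 + 0.000262) = 0.118, so δh = 0.00954.
Q = h + c − w: δQ = √(δh² + δc² + δw²) = √(9.1e-05 + 2.25e-06 + 5.33e-07) = 0.00968
Q = 0.0586, so δQ/Q = 0.00968/0.0586 = 0.165.

16.5%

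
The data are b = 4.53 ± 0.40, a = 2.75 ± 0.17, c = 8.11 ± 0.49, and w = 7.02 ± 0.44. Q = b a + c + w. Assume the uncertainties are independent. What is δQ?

1.50

Let p = b·a = 12.5. δp/p = √((1·δb/b)² + (1·δa/a)²) = √(0.00780 + 0.00382) = 0.108, so δp = 1.34.
Q = p + c + w: δQ = √(δp² + δc² + δw²) = √(1.80 + 0.240 + 0.194) = 1.50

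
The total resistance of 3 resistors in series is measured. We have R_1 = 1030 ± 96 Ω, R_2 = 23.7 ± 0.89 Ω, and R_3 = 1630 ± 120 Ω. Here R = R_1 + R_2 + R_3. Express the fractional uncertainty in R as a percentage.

5.73%

R is a linear combination, so absolute uncertainties add in quadrature:
  (δR_1)² = 9220;  (δR_2)² = 0.792;  (δR_3)² = 14400
δR = √(23600) = 154 Ω
R = 2680 Ω, so δR/R = 154/2680 = 0.0573.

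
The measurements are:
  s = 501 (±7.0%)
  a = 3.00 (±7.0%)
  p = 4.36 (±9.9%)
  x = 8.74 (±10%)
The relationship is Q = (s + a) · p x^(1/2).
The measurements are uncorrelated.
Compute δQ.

Let u = s + a = 504. δu = √(δs² + δa²) = √(1230 + 0.0441) = 35.1, so δu/u = 0.0696.
Q is then a monomial in u, p, x:
δQ/Q = √((δu/u)² + (1·δp/p)² + (½·δx/x)²) = √(0.00484 + 0.00980 + 0.00250) = 0.131
Q = 6500, so δQ = 0.131 × 6500 = 851.

851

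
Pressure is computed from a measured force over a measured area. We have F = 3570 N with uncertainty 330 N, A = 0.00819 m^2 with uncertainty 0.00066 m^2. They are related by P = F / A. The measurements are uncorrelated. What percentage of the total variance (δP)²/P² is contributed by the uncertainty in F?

56.8%

(δP/P)² = (1·δF/F)² + (-1·δA/A)²
  F term: (1×0.0924)² = 0.00854
  A term: (-1×0.0806)² = 0.00649
Total = 0.0150. Share from F = 0.00854/0.0150 = 0.568.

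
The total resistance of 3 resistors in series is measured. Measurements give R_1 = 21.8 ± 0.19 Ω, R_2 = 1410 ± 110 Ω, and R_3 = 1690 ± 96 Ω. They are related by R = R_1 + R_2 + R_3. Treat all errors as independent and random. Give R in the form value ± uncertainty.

3120 ± 146 Ω

Sums and differences: (δR)² = Σ (cᵢ δxᵢ)².
  (δR_1)² = 0.0361;  (δR_2)² = 12100;  (δR_3)² = 9220
δR = √(21300) = 146 Ω
R = 3120 Ω.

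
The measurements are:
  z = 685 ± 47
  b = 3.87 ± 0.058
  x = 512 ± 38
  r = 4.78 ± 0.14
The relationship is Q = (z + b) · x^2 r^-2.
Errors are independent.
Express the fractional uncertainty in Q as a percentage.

Let u = z + b = 689. δu = √(δz² + δb²) = √(2210 + 0.00336) = 47.0, so δu/u = 0.0682.
Q is then a monomial in u, x, r:
δQ/Q = √((δu/u)² + (2·δx/x)² + (-2·δr/r)²) = √(0.00466 + 0.0220 + 0.00343) = 0.174

17.4%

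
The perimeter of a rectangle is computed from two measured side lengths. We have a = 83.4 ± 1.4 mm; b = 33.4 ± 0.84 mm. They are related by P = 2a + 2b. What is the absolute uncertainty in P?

Absolute uncertainties add in quadrature for a linear combination:
  (2·δa)² = 7.84;  (2·δb)² = 2.82
δP = √(10.7) = 3.27 mm

3.27 mm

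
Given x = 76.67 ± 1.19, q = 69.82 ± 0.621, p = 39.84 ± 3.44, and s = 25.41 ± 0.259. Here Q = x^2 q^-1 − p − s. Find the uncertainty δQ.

Let w = x^2·q^-1 = 84.19. δw/w = √((2·δx/x)² + (-1·δq/q)²) = √(0.000964 + 7.91e-05) = 0.0323, so δw = 2.72.
Q = w − p − s: δQ = √(δw² + δp² + δs²) = √(7.39 + 11.8 + 0.0671) = 4.39

4.39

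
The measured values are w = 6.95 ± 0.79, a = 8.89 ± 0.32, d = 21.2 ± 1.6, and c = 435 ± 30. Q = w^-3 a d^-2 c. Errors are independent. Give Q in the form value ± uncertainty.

Since Q is a product/quotient, work with relative uncertainties:
  (-3·δw/w)² = (-3×0.114)² = 0.116;  (1·δa/a)² = (1×0.0360)² = 0.00130;  (-2·δd/d)² = (-2×0.0755)² = 0.0228;  (1·δc/c)² = (1×0.0690)² = 0.00476
δQ/Q = √(0.145) = 0.381
Q = 0.0256, so δQ = 0.381 × 0.0256 = 0.00976.

0.0256 ± 0.00976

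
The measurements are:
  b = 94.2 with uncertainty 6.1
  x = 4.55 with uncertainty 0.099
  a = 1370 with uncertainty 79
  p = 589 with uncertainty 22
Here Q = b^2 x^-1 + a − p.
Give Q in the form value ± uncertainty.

2730 ± 269

Let w = b^2·x^-1 = 1950. δw/w = √((2·δb/b)² + (-1·δx/x)²) = √(0.0168 + 0.000473) = 0.131, so δw = 256.
Q = w + a − p: δQ = √(δw² + δa² + δp²) = √(65600 + 6240 + 484) = 269
Q = 2730.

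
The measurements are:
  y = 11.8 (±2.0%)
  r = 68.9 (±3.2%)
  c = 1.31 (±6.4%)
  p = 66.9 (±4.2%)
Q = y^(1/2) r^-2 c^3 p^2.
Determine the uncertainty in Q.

Each factor contributes (exponent × relative error)² to (δQ/Q)²:
  (½·δy/y)² = (0.5×0.0200)² = 0.000100;  (-2·δr/r)² = (-2×0.0320)² = 0.00410;  (3·δc/c)² = (3×0.0640)² = 0.0369;  (2·δp/p)² = (2×0.0420)² = 0.00706
δQ/Q = √(0.0481) = 0.219
Q = 7.28, so δQ = 0.219 × 7.28 = 1.60.

1.60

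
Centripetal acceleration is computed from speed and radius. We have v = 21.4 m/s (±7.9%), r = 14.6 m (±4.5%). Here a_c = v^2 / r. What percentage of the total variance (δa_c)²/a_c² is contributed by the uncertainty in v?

92.5%

(δa_c/a_c)² = (2·δv/v)² + (-1·δr/r)²
  v term: (2×0.0790)² = 0.0250
  r term: (-1×0.0450)² = 0.00202
Total = 0.0270. Share from v = 0.0250/0.0270 = 0.925.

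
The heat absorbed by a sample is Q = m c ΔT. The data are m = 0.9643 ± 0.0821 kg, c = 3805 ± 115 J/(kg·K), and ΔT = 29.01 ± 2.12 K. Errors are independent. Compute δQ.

Since Q is a product/quotient, work with relative uncertainties:
  (1·δm/m)² = (1×0.0851)² = 0.00725;  (1·δc/c)² = (1×0.0302)² = 0.000913;  (1·δΔT/ΔT)² = (1×0.0731)² = 0.00534
δQ/Q = √(0.0135) = 0.116
Q = 106400 J, so δQ = 0.116 × 106400 = 12400 J.

12400 J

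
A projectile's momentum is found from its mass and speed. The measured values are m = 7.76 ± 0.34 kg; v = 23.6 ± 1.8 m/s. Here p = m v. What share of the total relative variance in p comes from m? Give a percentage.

24.8%

(δp/p)² = (1·δm/m)² + (1·δv/v)²
  m term: (1×0.0438)² = 0.00192
  v term: (1×0.0763)² = 0.00582
Total = 0.00774. Share from m = 0.00192/0.00774 = 0.248.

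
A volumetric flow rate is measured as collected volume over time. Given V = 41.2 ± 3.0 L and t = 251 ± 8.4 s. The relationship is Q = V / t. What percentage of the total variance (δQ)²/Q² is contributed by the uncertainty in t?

(δQ/Q)² = (1·δV/V)² + (-1·δt/t)²
  V term: (1×0.0728)² = 0.00530
  t term: (-1×0.0335)² = 0.00112
Total = 0.00642. Share from t = 0.00112/0.00642 = 0.174.

17.4%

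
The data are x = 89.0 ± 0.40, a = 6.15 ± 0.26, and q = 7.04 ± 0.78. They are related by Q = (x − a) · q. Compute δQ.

Let u = x − a = 82.8. δu = √(δx² + δa²) = √(0.160 + 0.0676) = 0.477, so δu/u = 0.00576.
Q is then a monomial in u, q:
δQ/Q = √((δu/u)² + (1·δq/q)²) = √(3.32e-05 + 0.0123) = 0.111
Q = 583, so δQ = 0.111 × 583 = 64.7.

64.7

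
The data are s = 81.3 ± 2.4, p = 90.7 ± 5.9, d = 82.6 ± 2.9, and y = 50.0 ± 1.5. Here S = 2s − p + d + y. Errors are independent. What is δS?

Each term contributes (cᵢ δxᵢ)² to (δS)²:
  (2·δs)² = 23.0;  (δp)² = 34.8;  (δd)² = 8.41;  (δy)² = 2.25
δS = √(68.5) = 8.28

8.28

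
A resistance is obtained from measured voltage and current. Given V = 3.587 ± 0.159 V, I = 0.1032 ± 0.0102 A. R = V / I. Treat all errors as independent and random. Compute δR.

3.77 Ω

For a monomial R ∝ V, I^-1, fractional errors add in quadrature:
  (1·δV/V)² = (1×0.0443)² = 0.00196;  (-1·δI/I)² = (-1×0.0988)² = 0.00977
δR/R = √(0.0117) = 0.108
R = 34.76 Ω, so δR = 0.108 × 34.76 = 3.77 Ω.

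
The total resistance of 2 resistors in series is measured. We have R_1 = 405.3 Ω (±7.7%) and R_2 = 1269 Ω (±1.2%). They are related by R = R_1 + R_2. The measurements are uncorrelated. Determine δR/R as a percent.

2.07%

For a sum/difference, combine absolute errors in quadrature:
  (δR_1)² = 974;  (δR_2)² = 232
δR = √(1210) = 34.7 Ω
R = 1674 Ω, so δR/R = 34.7/1674 = 0.0207.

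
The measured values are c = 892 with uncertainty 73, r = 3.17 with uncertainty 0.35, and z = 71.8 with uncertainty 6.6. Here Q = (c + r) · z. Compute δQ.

Let u = c + r = 895. δu = √(δc² + δr²) = √(5330 + 0.122) = 73.0, so δu/u = 0.0815.
Q is then a monomial in u, z:
δQ/Q = √((δu/u)² + (1·δz/z)²) = √(0.00665 + 0.00845) = 0.123
Q = 64300, so δQ = 0.123 × 64300 = 7900.

7900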